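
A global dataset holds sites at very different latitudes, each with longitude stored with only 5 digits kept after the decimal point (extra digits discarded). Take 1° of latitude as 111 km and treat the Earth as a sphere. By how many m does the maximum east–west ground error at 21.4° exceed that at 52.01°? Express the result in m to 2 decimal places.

0.35 m

Truncating at 5 decimal places can drop up to a full unit in the last place, so the longitude may be off by as much as 1e-05°.
At 21.4°: 1e-05° × 111000 × cos 21.4° = 1e-05 × 111000 × 0.9311 ≈ 1.0335 m.
Error at 52.01° = 1e-05° × 111000 × cos 52.01° ≈ 1.11 × 0.6155 = 0.68323 m.
Difference: 1.0335 − 0.68323 = 0.35024 m.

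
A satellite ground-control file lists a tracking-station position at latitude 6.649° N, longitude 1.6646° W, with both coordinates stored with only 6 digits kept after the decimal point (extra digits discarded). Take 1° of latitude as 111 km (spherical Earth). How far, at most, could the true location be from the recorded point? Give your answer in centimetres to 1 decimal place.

15.6 centimetres

Truncating at 6 decimal places can drop up to a full unit in the last place, so each coordinate may be off by as much as 1e-06°.
N–S: 1e-06° × 111000 m/° = 0.111 m.
East–west component at 6.649°: 1e-06° × 111000 × cos 6.649° ≈ 1e-06 × 110253 ≈ 0.110253 m.
The two errors are perpendicular, so the maximum displacement is √(0.111² + 0.110253²) ≈ 0.156451 m.
That is 0.156451 m = 15.645 cm.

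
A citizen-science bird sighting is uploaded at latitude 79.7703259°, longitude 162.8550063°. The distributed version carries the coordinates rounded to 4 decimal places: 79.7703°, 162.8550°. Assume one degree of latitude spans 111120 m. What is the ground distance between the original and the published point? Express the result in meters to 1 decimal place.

2.9 meters

Δlat = 79.7703259 − 79.7703 = +0.0000259°; Δlon = 162.8550063 − 162.8550 = +0.0000063°.
North–south shift: 0.0000259 × 111120 = 2.87801 m.
East–west at this latitude: 0.0000063° × 111120 × cos 79.7703° ≈ 0.0000063 × 19734.3 = 0.124326 m.
Distance: √(2.87801² + 0.124326²) ≈ 2.88069 m.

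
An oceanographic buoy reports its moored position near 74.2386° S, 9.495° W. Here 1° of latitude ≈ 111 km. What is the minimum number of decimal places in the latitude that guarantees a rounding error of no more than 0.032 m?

7

One degree of latitude covers 111000 m.
N decimal places → at most half a unit in the last place, 0.5 × 10⁻ᴺ° = 111000/2 × 10⁻ᴺ m.
Setting 55500 × 10⁻ᴺ ≤ 0.032 gives 10ᴺ ≥ 1.734e+06, i.e. N ≥ 6.24.
At 6 places the error can reach 0.0555 m, but 7 places keeps it to 0.00555 m.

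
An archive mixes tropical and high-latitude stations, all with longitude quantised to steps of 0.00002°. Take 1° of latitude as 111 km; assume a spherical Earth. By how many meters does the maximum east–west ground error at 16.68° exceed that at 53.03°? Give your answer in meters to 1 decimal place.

0.4 meters

With a 0.00002° grid the true value lies within half a step, ±0.00002°/2 = ±1e-05°, of the stored one.
At 16.68°: 1e-05° × 111000 × cos 16.68° = 1e-05 × 111000 × 0.9579 ≈ 1.0633 m.
At 53.03°: 1e-05° × 111000 × cos 53.03° = 1e-05 × 111000 × 0.6014 ≈ 0.66755 m.
Difference: 1.0633 − 0.66755 = 0.39574 m.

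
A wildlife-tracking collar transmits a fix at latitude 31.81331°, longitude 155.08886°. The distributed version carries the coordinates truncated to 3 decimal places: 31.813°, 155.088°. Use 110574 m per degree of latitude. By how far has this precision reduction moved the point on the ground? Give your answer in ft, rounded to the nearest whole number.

288 ft

Δlat = 31.81331 − 31.813 = +0.00031°; Δlon = 155.08886 − 155.088 = +0.00086°.
N–S: 0.00031° × 110574 m/° = 34.2779 m.
E–W at 31.813°: 0.00086° × 110574 × cos 31.813° = 0.00086 × 110574 × 0.8498 ≈ 80.808 m.
Hypotenuse of the two orthogonal shifts: √(34.2779² + 80.808²) = 87.7776 m.
In feet: 87.7776 m ÷ 0.3048 ≈ 287.98 ft.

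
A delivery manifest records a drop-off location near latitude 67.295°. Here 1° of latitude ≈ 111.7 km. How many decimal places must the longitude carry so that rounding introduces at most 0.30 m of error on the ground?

At 67.295° one degree of longitude covers 111700 × cos 67.295° ≈ 111700 × 0.3860 ≈ 43114.7 m.
With N decimal places the half-ulp bound is 0.5·10⁻ᴺ°, or 0.5·10⁻ᴺ × 43114.7 m on the ground.
Setting 21557.3 × 10⁻ᴺ ≤ 0.30 gives 10ᴺ ≥ 7.186e+04, i.e. N ≥ 4.86.
At 4 places the error can reach 2.16 m, but 5 places keeps it to 0.216 m.

5 decimal places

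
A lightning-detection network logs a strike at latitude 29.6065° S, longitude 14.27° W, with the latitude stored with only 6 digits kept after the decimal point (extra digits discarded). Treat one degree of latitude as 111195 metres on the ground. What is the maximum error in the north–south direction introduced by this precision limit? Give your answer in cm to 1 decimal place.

11.1 cm

Truncating at 6 decimal places can drop up to a full unit in the last place, so the latitude may be off by as much as 1e-06°.
Along the meridian that is 1e-06° × 111195 m/° = 0.111195 m.
That is 0.111195 m = 11.119 cm.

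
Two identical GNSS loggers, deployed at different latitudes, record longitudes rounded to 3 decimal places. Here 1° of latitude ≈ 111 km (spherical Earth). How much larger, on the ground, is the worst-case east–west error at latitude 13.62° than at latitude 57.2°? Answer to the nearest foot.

78 feet

Rounding to 3 decimal places leaves the longitude within ±0.0005° of the true value.
At 13.62°: 0.0005° × 111000 × cos 13.62° = 0.0005 × 111000 × 0.9719 ≈ 53.939 m.
At 57.2°: 0.0005° × 111000 × cos 57.2° = 0.0005 × 111000 × 0.5417 ≈ 30.065 m.
Difference: 53.939 − 30.065 = 23.874 m.
Converting: 23.8745 m × 3.2808 ft/m ≈ 78.328 ft.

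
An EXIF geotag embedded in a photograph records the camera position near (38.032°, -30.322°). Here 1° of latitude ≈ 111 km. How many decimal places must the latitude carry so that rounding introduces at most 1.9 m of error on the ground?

5 decimal places

One degree of latitude covers 111000 m.
With N decimal places the half-ulp bound is 0.5·10⁻ᴺ°, or 0.5·10⁻ᴺ × 111000 m on the ground.
Need 0.5 × 111000 × 10⁻ᴺ ≤ 1.9 → 10⁻ᴺ ≤ 3.423e-05, so N ≥ 4.47.
N = 4 would give 5.55 m (too coarse); N = 5 gives 0.555 m ≤ 1.9 m.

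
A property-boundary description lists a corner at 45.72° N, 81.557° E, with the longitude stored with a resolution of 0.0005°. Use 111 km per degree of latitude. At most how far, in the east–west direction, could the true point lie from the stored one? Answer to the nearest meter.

19 meters

With a 0.0005° grid the true value lies within half a step, ±0.0005°/2 = ±0.00025°, of the stored one.
One degree of longitude at 45.72° is 111000 × cos 45.72° ≈ 111000 × 0.6982 = 77496.4 m.
Maximum E–W displacement: 0.00025 × 77496.4 = 19.3741 m.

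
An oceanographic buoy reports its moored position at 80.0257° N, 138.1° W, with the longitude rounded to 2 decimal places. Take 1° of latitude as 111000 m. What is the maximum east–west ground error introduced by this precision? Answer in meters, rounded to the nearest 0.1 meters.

Rounding to 2 decimal places leaves the longitude within ±0.005° of the true value.
One degree of longitude at 80.0257° is 111000 × cos 80.0257° ≈ 111000 × 0.1732 = 19225.9 m.
Maximum E–W displacement: 0.005 × 19225.9 = 96.1296 m.

96.1 meters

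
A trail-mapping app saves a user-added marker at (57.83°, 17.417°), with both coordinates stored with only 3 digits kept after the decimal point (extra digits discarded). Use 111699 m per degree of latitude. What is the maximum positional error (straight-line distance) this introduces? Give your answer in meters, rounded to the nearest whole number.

127 meters

Truncating at 3 decimal places can drop up to a full unit in the last place, so each coordinate may be off by as much as 0.001°.
N–S: 0.001° × 111699 m/° = 111.699 m.
East–west component at 57.83°: 0.001° × 111699 × cos 57.83° ≈ 0.001 × 59472.2 ≈ 59.4722 m.
The two errors are perpendicular, so the maximum displacement is √(111.699² + 59.4722²) ≈ 126.545 m.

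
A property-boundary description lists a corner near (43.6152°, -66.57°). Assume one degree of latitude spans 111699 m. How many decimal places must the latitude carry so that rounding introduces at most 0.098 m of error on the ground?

One degree of latitude covers 111699 m.
Rounding to N decimal places gives at most 0.5 × 10⁻ᴺ degrees of error, i.e. 0.5 × 10⁻ᴺ × 111699 m.
Need 0.5 × 111699 × 10⁻ᴺ ≤ 0.098 → 10⁻ᴺ ≤ 1.755e-06, so N ≥ 5.76.
So 6 decimal places suffice (0.0558 m); 5 would allow up to 0.558 m.

6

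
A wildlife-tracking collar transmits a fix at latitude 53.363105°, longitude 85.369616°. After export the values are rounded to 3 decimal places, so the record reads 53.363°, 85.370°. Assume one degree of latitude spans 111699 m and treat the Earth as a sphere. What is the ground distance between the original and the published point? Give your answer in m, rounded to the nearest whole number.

28 m

The latitude changed by +0.000105° and the longitude by -0.000384°.
N–S: 0.000105° × 111699 m/° = 11.7284 m.
E–W at 53.363°: -0.000384° × 111699 × cos 53.363° = -0.000384 × 111699 × 0.5967 ≈ -25.5958 m.
Distance: √(11.7284² + 25.5958²) ≈ 28.1549 m.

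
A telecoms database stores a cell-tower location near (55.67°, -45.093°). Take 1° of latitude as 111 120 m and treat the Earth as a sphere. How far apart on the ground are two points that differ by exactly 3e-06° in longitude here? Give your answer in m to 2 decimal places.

0.19 m

At 55.67° a degree of longitude is 111120 × cos 55.67° ≈ 62667.1 m, so 3e-06° corresponds to 0.188001 m.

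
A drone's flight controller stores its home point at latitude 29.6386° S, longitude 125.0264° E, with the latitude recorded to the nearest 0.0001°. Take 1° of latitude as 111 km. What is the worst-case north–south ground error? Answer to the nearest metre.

Rounding to 4 decimal places leaves the latitude within ±5e-05° of the true value.
So the N–S error is at most 5e-05 × 111000 = 5.55 m.

6 metres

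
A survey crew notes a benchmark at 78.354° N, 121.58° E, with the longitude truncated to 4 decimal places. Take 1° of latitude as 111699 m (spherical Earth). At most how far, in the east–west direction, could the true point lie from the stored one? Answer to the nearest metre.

2 metres

Truncating at 4 decimal places can drop up to a full unit in the last place, so the longitude may be off by as much as 0.0001°.
One degree of longitude at 78.354° is 111699 × cos 78.354° ≈ 111699 × 0.2019 = 22548 m.
So at most 0.0001° × 22548 ≈ 2.2548 m east–west.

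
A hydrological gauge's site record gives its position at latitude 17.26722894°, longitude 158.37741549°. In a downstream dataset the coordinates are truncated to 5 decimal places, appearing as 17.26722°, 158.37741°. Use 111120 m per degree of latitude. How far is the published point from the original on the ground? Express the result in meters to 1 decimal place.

1.2 meters

The latitude changed by +0.00000894° and the longitude by +0.00000549°.
North–south shift: 0.00000894 × 111120 = 0.993413 m.
East–west at this latitude: 0.00000549° × 111120 × cos 17.2672° ≈ 0.00000549 × 106112 = 0.582554 m.
Hypotenuse of the two orthogonal shifts: √(0.993413² + 0.582554²) = 1.15162 m.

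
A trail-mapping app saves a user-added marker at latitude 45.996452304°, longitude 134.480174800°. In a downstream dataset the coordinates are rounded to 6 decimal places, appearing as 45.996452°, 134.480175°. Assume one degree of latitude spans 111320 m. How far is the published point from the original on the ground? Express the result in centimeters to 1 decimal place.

The latitude changed by +0.000000304° and the longitude by -0.000000200°.
N–S: 0.000000304° × 111320 m/° = 0.0338413 m.
E–W at 45.9965°: -0.000000200° × 111320 × cos 45.9965° = -0.000000200 × 111320 × 0.6947 ≈ -0.0154669 m.
Combined displacement = (0.0338413² + 0.0154669²)^½ ≈ 0.0372083 m.
That is 0.0372083 m = 3.7208 cm.

3.7 centimeters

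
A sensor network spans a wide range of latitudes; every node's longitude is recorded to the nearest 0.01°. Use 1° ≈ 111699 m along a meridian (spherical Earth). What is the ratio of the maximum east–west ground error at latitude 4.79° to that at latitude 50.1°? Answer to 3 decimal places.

1.554

Rounding to 2 decimal places leaves the longitude within ±0.005° of the true value.
At 4.79°: 0.005° × 111699 × cos 4.79° = 0.005 × 111699 × 0.9965 ≈ 556.54 m.
At 50.1°: 0.005° × 111699 × cos 50.1° = 0.005 × 111699 × 0.6414 ≈ 358.25 m.
The ratio reduces to cos 4.79° / cos 50.1° = 0.9965/0.6414 ≈ 1.5535.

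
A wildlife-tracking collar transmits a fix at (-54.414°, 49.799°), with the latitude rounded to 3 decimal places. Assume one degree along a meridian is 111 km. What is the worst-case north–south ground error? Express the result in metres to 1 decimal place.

55.5 metres

Rounding to 3 decimal places leaves the latitude within ±0.0005° of the true value.
Along the meridian that is 0.0005° × 111000 m/° = 55.5 m.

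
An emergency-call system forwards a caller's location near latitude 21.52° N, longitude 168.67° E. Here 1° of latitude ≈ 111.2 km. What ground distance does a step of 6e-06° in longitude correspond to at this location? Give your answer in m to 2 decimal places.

0.62 m

At 21.52° a degree of longitude is 111200 × cos 21.52° ≈ 103448 m, so 6e-06° corresponds to 0.620689 m.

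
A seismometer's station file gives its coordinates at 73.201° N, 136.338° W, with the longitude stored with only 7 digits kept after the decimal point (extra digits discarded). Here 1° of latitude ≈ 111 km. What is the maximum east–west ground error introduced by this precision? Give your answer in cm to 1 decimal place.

Truncating at 7 decimal places can drop up to a full unit in the last place, so the longitude may be off by as much as 1e-07°.
One degree of longitude at 73.201° is 111000 × cos 73.201° ≈ 111000 × 0.2890 = 32080.7 m.
So at most 1e-07° × 32080.7 ≈ 0.00320807 m east–west.
That is 0.00320807 m = 0.32081 cm.

0.3 cm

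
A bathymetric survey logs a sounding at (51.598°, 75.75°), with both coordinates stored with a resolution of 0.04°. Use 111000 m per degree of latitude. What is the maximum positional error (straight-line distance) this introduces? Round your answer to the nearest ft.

With a 0.04° grid the true value lies within half a step, ±0.04°/2 = ±0.02°, of the stored one.
North–south component: 0.02° × 111000 = 2220 m.
East–west component at 51.598°: 0.02° × 111000 × cos 51.598° ≈ 0.02 × 68950.4 ≈ 1379.01 m.
Worst case both components are at the extreme and orthogonal: √(2220² + 1379.01²) ≈ 2613.44 m.
In feet: 2613.44 m ÷ 0.3048 ≈ 8574.3 ft.

8574 ft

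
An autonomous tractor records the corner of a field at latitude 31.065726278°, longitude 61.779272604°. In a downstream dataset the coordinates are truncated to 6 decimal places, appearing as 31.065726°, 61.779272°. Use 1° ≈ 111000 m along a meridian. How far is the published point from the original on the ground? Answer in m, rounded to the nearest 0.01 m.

The latitude changed by +0.000000278° and the longitude by +0.000000604°.
North–south shift: 0.000000278 × 111000 = 0.030858 m.
E–W at 31.0657°: 0.000000604° × 111000 × cos 31.0657° = 0.000000604 × 111000 × 0.8566 ≈ 0.0574283 m.
Distance: √(0.030858² + 0.0574283²) ≈ 0.0651937 m.

0.07 m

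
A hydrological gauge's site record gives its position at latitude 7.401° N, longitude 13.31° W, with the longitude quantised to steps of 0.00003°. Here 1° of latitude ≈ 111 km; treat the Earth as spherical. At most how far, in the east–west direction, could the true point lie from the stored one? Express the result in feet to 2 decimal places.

With a 0.00003° grid the true value lies within half a step, ±0.00003°/2 = ±1.5e-05°, of the stored one.
One degree of longitude at 7.401° is 111000 × cos 7.401° ≈ 111000 × 0.9917 = 110075 m.
East–west error: 1.5e-05° × 110075 m/° ≈ 1.65113 m.
In feet: 1.65113 m ÷ 0.3048 ≈ 5.4171 ft.

5.42 feet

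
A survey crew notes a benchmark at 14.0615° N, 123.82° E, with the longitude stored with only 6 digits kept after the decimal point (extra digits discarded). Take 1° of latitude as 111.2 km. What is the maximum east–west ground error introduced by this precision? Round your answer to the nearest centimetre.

Truncating at 6 decimal places can drop up to a full unit in the last place, so the longitude may be off by as much as 1e-06°.
At latitude 14.0615° a degree of longitude spans 111200 m × cos 14.0615° = 111200 × 0.9700 ≈ 107868 m.
So at most 1e-06° × 107868 ≈ 0.107868 m east–west.
That is 0.107868 m = 10.787 cm.

11 centimetres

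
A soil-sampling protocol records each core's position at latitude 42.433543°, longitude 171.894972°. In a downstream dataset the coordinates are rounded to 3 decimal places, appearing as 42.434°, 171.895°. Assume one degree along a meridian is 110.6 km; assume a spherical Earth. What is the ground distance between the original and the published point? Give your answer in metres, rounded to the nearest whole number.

51 metres

Δlat = 42.433543 − 42.434 = -0.000457°; Δlon = 171.894972 − 171.895 = -0.000028°.
North–south shift: -0.000457 × 110600 = -50.5442 m.
E–W at 42.434°: -0.000028° × 110600 × cos 42.434° = -0.000028 × 110600 × 0.7381 ≈ -2.28561 m.
Distance: √(50.5442² + 2.28561²) ≈ 50.5959 m.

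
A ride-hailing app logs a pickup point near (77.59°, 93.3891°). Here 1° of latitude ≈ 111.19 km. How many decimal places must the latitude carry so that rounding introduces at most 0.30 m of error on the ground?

One degree of latitude covers 111190 m.
Rounding to N decimal places gives at most 0.5 × 10⁻ᴺ degrees of error, i.e. 0.5 × 10⁻ᴺ × 111190 m.
Need 0.5 × 111190 × 10⁻ᴺ ≤ 0.30 → 10⁻ᴺ ≤ 5.396e-06, so N ≥ 5.27.
At 5 places the error can reach 0.556 m, but 6 places keeps it to 0.0556 m.

6 decimal places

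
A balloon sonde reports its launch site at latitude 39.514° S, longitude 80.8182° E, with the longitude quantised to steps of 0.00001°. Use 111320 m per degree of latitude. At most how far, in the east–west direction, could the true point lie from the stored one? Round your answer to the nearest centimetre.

With a 0.00001° grid the true value lies within half a step, ±0.00001°/2 = ±5e-06°, of the stored one.
Parallels shrink by cos φ, so at 39.514° a degree of longitude is 111320 × 0.7715 ≈ 85879.9 m.
So at most 5e-06° × 85879.9 ≈ 0.4294 m east–west.
That is 0.4294 m = 42.94 cm.

43 centimetres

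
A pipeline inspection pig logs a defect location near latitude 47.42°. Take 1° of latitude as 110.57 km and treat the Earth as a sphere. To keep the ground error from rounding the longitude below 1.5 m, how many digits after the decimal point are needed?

At 47.42° one degree of longitude covers 110570 × cos 47.42° ≈ 110570 × 0.6766 ≈ 74813.8 m.
With N decimal places the half-ulp bound is 0.5·10⁻ᴺ°, or 0.5·10⁻ᴺ × 74813.8 m on the ground.
Need 0.5 × 74813.8 × 10⁻ᴺ ≤ 1.5 → 10⁻ᴺ ≤ 4.010e-05, so N ≥ 4.40.
N = 4 would give 3.74 m (too coarse); N = 5 gives 0.374 m ≤ 1.5 m.

5 decimal places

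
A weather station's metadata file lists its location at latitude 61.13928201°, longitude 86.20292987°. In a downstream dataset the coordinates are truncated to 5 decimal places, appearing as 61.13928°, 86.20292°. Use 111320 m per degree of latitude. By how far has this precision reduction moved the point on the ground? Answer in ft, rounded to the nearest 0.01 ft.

1.89 ft

The latitude changed by +0.00000201° and the longitude by +0.00000987°.
North–south shift: 0.00000201 × 111320 = 0.223753 m.
East–west at this latitude: 0.00000987° × 111320 × cos 61.1393° ≈ 0.00000987 × 53732.2 = 0.530337 m.
Distance: √(0.223753² + 0.530337²) ≈ 0.575606 m.
Converting: 0.575606 m × 3.2808 ft/m ≈ 1.8885 ft.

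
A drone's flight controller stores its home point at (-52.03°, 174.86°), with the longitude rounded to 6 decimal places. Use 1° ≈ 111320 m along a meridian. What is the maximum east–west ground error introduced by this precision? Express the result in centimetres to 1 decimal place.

3.4 centimetres

Rounding to 6 decimal places leaves the longitude within ±5e-07° of the true value.
At latitude 52.03° a degree of longitude spans 111320 m × cos 52.03° = 111320 × 0.6152 ≈ 68489.5 m.
East–west error: 5e-07° × 68489.5 m/° ≈ 0.0342447 m.
That is 0.0342447 m = 3.4245 cm.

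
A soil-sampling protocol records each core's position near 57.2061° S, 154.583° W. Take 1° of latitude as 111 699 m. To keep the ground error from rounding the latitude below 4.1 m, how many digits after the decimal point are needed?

One degree of latitude covers 111699 m.
Rounding to N decimal places gives at most 0.5 × 10⁻ᴺ degrees of error, i.e. 0.5 × 10⁻ᴺ × 111699 m.
Need 0.5 × 111699 × 10⁻ᴺ ≤ 4.1 → 10⁻ᴺ ≤ 7.341e-05, so N ≥ 4.13.
N = 4 would give 5.58 m (too coarse); N = 5 gives 0.558 m ≤ 4.1 m.

5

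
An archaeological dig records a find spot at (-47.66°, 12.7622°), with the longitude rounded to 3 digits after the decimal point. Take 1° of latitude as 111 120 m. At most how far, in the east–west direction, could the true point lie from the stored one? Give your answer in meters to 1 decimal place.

Rounding to 3 decimal places leaves the longitude within ±0.0005° of the true value.
Parallels shrink by cos φ, so at 47.66° a degree of longitude is 111120 × 0.6735 ≈ 74842.5 m.
So at most 0.0005° × 74842.5 ≈ 37.4213 m east–west.

37.4 meters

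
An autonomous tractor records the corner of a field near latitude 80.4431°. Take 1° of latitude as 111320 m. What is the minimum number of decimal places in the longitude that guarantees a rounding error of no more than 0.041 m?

6

At 80.4431° one degree of longitude covers 111320 × cos 80.4431° ≈ 111320 × 0.1660 ≈ 18482.1 m.
Rounding to N decimal places gives at most 0.5 × 10⁻ᴺ degrees of error, i.e. 0.5 × 10⁻ᴺ × 18482.1 m.
Need 0.5 × 18482.1 × 10⁻ᴺ ≤ 0.041 → 10⁻ᴺ ≤ 4.437e-06, so N ≥ 5.35.
At 5 places the error can reach 0.0924 m, but 6 places keeps it to 0.00924 m.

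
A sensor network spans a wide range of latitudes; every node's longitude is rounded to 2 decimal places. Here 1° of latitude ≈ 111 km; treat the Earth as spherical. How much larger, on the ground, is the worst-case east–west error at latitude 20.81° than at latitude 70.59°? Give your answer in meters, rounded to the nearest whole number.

334 meters

Rounding to 2 decimal places leaves the longitude within ±0.005° of the true value.
At 20.81°: 0.005° × 111000 × cos 20.81° = 0.005 × 111000 × 0.9348 ≈ 518.79 m.
Error at 70.59° = 0.005° × 111000 × cos 70.59° ≈ 555 × 0.3323 = 184.44 m.
Difference: 518.79 − 184.44 = 334.35 m.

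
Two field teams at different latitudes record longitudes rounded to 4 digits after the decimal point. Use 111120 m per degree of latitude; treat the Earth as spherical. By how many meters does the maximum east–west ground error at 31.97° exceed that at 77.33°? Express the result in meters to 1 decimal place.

3.5 meters

Rounding to 4 decimal places leaves the longitude within ±5e-05° of the true value.
Error at 31.97° = 5e-05° × 111120 × cos 31.97° ≈ 5.556 × 0.8483 = 4.7133 m.
At 77.33°: 5e-05° × 111120 × cos 77.33° = 5e-05 × 111120 × 0.2193 ≈ 1.2186 m.
So the lower-latitude error exceeds the higher by 4.7133 − 1.2186 = 3.4947 m.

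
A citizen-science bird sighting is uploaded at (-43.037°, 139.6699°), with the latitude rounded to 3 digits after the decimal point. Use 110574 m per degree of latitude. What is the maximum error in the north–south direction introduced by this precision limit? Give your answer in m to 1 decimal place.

Rounding to 3 decimal places leaves the latitude within ±0.0005° of the true value.
So the N–S error is at most 0.0005 × 110574 = 55.287 m.

55.3 m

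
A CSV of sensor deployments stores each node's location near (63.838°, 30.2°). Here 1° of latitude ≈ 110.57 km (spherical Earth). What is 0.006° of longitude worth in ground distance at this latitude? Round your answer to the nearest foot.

960 feet

At 63.838° a degree of longitude is 110570 × cos 63.838° ≈ 48751.5 m, so 0.006° corresponds to 292.509 m.
Converting: 292.509 m × 3.2808 ft/m ≈ 959.68 ft.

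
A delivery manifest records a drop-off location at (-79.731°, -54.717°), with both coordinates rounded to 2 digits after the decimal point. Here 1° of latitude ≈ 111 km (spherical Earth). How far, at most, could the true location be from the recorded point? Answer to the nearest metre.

564 metres

Rounding to 2 decimal places leaves each coordinate within ±0.005° of the true value.
N–S: 0.005° × 111000 m/° = 555 m.
E–W at 79.731°: 0.005° × 111000 × cos 79.731° = 0.005 × 111000 × 0.1783 ≈ 98.9398 m.
Combining orthogonally: (555² + 98.9398²)^½ ≈ 563.75 m.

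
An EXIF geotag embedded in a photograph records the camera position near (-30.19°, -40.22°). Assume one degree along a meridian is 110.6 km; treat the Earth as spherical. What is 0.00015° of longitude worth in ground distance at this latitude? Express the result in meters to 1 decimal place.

14.3 meters

At 30.19° a degree of longitude is 110600 × cos 30.19° ≈ 95598.5 m, so 0.00015° corresponds to 14.3398 m.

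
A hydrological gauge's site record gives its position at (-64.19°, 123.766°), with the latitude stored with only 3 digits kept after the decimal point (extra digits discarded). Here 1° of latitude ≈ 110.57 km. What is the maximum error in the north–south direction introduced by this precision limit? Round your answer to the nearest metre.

Truncating at 3 decimal places can drop up to a full unit in the last place, so the latitude may be off by as much as 0.001°.
So the N–S error is at most 0.001 × 110570 = 110.57 m.

111 metres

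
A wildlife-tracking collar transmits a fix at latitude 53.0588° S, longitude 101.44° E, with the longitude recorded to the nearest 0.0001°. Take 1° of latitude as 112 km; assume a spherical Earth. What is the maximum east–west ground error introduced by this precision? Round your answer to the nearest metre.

Rounding to 4 decimal places leaves the longitude within ±5e-05° of the true value.
Parallels shrink by cos φ, so at 53.0588° a degree of longitude is 112000 × 0.6010 ≈ 67311.5 m.
So at most 5e-05° × 67311.5 ≈ 3.36557 m east–west.

3 metres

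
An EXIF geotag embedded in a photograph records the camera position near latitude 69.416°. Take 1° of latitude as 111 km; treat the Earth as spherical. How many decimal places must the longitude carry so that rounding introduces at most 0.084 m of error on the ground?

6 decimal places

At 69.416° one degree of longitude covers 111000 × cos 69.416° ≈ 111000 × 0.3516 ≈ 39025.4 m.
Rounding to N decimal places gives at most 0.5 × 10⁻ᴺ degrees of error, i.e. 0.5 × 10⁻ᴺ × 39025.4 m.
Setting 19512.7 × 10⁻ᴺ ≤ 0.084 gives 10ᴺ ≥ 2.323e+05, i.e. N ≥ 5.37.
N = 5 would give 0.195 m (too coarse); N = 6 gives 0.0195 m ≤ 0.084 m.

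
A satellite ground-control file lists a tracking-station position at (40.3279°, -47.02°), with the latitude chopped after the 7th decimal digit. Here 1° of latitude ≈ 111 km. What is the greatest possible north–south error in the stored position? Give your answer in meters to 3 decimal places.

Truncating at 7 decimal places can drop up to a full unit in the last place, so the latitude may be off by as much as 1e-07°.
So the N–S error is at most 1e-07 × 111000 = 0.0111 m.

0.011 meters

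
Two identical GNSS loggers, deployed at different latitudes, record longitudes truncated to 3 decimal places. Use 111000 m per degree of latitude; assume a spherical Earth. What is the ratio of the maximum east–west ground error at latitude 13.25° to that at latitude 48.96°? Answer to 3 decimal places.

1.482

Truncating at 3 decimal places can drop up to a full unit in the last place, so the longitude may be off by as much as 0.001°.
Error at 13.25° = 0.001° × 111000 × cos 13.25° ≈ 111 × 0.9734 = 108.05 m.
Error at 48.96° = 0.001° × 111000 × cos 48.96° ≈ 111 × 0.6566 = 72.881 m.
Ratio: 108.05 / 72.881 = cos 13.25° / cos 48.96° ≈ 1.4825.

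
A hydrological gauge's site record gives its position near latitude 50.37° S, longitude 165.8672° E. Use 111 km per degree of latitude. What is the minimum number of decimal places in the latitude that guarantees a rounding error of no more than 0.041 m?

7 decimal places

One degree of latitude covers 111000 m.
Rounding to N decimal places gives at most 0.5 × 10⁻ᴺ degrees of error, i.e. 0.5 × 10⁻ᴺ × 111000 m.
Setting 55500 × 10⁻ᴺ ≤ 0.041 gives 10ᴺ ≥ 1.354e+06, i.e. N ≥ 6.13.
N = 6 would give 0.0555 m (too coarse); N = 7 gives 0.00555 m ≤ 0.041 m.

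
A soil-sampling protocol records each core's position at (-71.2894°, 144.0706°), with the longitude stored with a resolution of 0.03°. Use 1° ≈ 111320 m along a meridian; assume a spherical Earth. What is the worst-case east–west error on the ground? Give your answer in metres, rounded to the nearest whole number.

With a 0.03° grid the true value lies within half a step, ±0.03°/2 = ±0.015°, of the stored one.
At latitude 71.2894° a degree of longitude spans 111320 m × cos 71.2894° = 111320 × 0.3208 ≈ 35710.1 m.
East–west error: 0.015° × 35710.1 m/° ≈ 535.652 m.

536 metres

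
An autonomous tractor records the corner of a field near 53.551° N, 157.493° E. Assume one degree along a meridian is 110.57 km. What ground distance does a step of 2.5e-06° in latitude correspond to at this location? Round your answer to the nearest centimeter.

2.5e-06° × 110570 m/° = 0.276425 m.
That is 0.276425 m = 27.642 cm.

28 centimeters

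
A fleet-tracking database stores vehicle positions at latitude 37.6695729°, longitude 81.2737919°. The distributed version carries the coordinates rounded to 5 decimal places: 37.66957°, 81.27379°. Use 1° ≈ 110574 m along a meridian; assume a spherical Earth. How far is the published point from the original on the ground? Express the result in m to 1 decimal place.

Δlat = 37.6695729 − 37.66957 = +0.0000029°; Δlon = 81.2737919 − 81.27379 = +0.0000019°.
N–S: 0.0000029° × 110574 m/° = 0.320665 m.
E–W at 37.6696°: 0.0000019° × 110574 × cos 37.6696° = 0.0000019 × 110574 × 0.7915 ≈ 0.166297 m.
Distance: √(0.320665² + 0.166297²) ≈ 0.361221 m.

0.4 m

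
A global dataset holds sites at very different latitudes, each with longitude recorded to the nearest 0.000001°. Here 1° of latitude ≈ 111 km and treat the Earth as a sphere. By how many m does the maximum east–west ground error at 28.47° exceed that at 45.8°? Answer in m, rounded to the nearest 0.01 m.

Rounding to 6 decimal places leaves the longitude within ±5e-07° of the true value.
Error at 28.47° = 5e-07° × 111000 × cos 28.47° ≈ 0.0555 × 0.8791 = 0.048788 m.
Error at 45.8° = 5e-07° × 111000 × cos 45.8° ≈ 0.0555 × 0.6972 = 0.038693 m.
Difference: 0.048788 − 0.038693 = 0.010096 m.

0.01 m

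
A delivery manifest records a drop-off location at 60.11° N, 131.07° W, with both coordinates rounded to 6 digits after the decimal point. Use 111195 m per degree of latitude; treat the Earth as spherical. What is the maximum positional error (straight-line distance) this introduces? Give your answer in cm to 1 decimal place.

6.2 cm

Rounding to 6 decimal places leaves each coordinate within ±5e-07° of the true value.
N–S: 5e-07° × 111195 m/° = 0.0555975 m.
Longitude error → 5e-07 × 111195 × cos 60.11° = 5e-07 × 111195 × 0.4983 ≈ 0.0277063 m.
Combining orthogonally: (0.0555975² + 0.0277063²)^½ ≈ 0.0621186 m.
That is 0.0621186 m = 6.2119 cm.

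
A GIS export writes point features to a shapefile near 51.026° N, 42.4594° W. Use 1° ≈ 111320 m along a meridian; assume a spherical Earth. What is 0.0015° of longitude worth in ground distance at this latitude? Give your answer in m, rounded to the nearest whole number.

105 m

At 51.026° a degree of longitude is 111320 × cos 51.026° ≈ 70016.7 m, so 0.0015° corresponds to 105.025 m.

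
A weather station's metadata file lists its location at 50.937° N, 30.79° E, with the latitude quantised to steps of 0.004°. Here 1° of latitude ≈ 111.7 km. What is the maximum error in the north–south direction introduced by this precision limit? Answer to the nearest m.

With a 0.004° grid the true value lies within half a step, ±0.004°/2 = ±0.002°, of the stored one.
Along the meridian that is 0.002° × 111700 m/° = 223.4 m.

223 m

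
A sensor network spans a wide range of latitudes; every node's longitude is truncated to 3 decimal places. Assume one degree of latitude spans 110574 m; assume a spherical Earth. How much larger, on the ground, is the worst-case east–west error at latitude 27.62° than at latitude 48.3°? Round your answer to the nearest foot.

Truncating at 3 decimal places can drop up to a full unit in the last place, so the longitude may be off by as much as 0.001°.
Error at 27.62° = 0.001° × 110574 × cos 27.62° ≈ 110.57 × 0.8860 = 97.973 m.
At 48.3°: 0.001° × 110574 × cos 48.3° = 0.001 × 110574 × 0.6652 ≈ 73.557 m.
Difference: 97.973 − 73.557 = 24.416 m.
In feet: 24.416 m ÷ 0.3048 ≈ 80.105 ft.

80 feet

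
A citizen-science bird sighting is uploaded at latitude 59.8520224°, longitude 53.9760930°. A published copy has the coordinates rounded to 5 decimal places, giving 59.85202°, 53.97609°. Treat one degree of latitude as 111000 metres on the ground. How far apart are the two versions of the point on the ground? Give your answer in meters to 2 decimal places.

Δlat = 59.8520224 − 59.85202 = +0.0000024°; Δlon = 53.9760930 − 53.97609 = +0.0000030°.
N–S: 0.0000024° × 111000 m/° = 0.2664 m.
East–west at this latitude: 0.0000030° × 111000 × cos 59.852° ≈ 0.0000030 × 55748.1 = 0.167244 m.
Hypotenuse of the two orthogonal shifts: √(0.2664² + 0.167244²) = 0.314547 m.

0.31 meters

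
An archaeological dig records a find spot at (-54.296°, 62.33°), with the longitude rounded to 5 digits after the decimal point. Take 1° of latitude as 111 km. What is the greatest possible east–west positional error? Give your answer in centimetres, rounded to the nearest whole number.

Rounding to 5 decimal places leaves the longitude within ±5e-06° of the true value.
At latitude 54.296° a degree of longitude spans 111000 m × cos 54.296° = 111000 × 0.5836 ≈ 64779.4 m.
So at most 5e-06° × 64779.4 ≈ 0.323897 m east–west.
That is 0.323897 m = 32.39 cm.

32 centimetres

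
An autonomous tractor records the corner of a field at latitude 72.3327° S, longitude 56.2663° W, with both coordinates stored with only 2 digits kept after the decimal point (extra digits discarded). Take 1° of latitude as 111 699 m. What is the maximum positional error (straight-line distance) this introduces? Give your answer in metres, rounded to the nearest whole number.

Truncating at 2 decimal places can drop up to a full unit in the last place, so each coordinate may be off by as much as 0.01°.
North–south component: 0.01° × 111699 = 1116.99 m.
East–west component at 72.3327°: 0.01° × 111699 × cos 72.3327° ≈ 0.01 × 33899.5 ≈ 338.995 m.
Combining orthogonally: (1116.99² + 338.995²)^½ ≈ 1167.3 m.

1167 metres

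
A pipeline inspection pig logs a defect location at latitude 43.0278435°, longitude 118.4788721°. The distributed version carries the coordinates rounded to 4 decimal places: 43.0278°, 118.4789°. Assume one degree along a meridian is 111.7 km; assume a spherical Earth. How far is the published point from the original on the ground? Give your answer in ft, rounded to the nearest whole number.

The latitude changed by +0.0000435° and the longitude by -0.0000279°.
N–S: 0.0000435° × 111700 m/° = 4.85895 m.
East–west at this latitude: -0.0000279° × 111700 × cos 43.0278° ≈ -0.0000279 × 81655.2 = -2.27818 m.
Combined displacement = (4.85895² + 2.27818²)^½ ≈ 5.36652 m.
In feet: 5.36652 m ÷ 0.3048 ≈ 17.607 ft.

18 ft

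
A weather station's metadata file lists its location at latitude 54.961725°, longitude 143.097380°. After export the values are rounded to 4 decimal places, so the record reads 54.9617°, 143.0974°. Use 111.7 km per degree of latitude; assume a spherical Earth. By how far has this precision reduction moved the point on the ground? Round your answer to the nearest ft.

Δlat = 54.961725 − 54.9617 = +0.000025°; Δlon = 143.097380 − 143.0974 = -0.000020°.
North–south shift: 0.000025 × 111700 = 2.7925 m.
E–W at 54.9617°: -0.000020° × 111700 × cos 54.9617° = -0.000020 × 111700 × 0.5741 ≈ -1.28259 m.
Distance: √(2.7925² + 1.28259²) ≈ 3.07296 m.
In feet: 3.07296 m ÷ 0.3048 ≈ 10.082 ft.

10 ft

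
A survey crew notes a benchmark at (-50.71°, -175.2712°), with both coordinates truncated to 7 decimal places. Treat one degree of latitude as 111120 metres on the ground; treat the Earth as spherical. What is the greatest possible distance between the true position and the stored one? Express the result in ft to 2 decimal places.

0.04 ft

Truncating at 7 decimal places can drop up to a full unit in the last place, so each coordinate may be off by as much as 1e-07°.
Latitude error → 1e-07 × 111120 = 0.011112 m along the meridian.
E–W at 50.71°: 1e-07° × 111120 × cos 50.71° = 1e-07 × 111120 × 0.6332 ≈ 0.00703663 m.
Combining orthogonally: (0.011112² + 0.00703663²)^½ ≈ 0.0131526 m.
In feet: 0.0131526 m ÷ 0.3048 ≈ 0.043152 ft.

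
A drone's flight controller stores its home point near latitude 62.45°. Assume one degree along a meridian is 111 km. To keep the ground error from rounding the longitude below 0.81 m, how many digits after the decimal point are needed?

At 62.45° one degree of longitude covers 111000 × cos 62.45° ≈ 111000 × 0.4625 ≈ 51340 m.
With N decimal places the half-ulp bound is 0.5·10⁻ᴺ°, or 0.5·10⁻ᴺ × 51340 m on the ground.
Need 0.5 × 51340 × 10⁻ᴺ ≤ 0.81 → 10⁻ᴺ ≤ 3.155e-05, so N ≥ 4.50.
At 4 places the error can reach 2.57 m, but 5 places keeps it to 0.257 m.

5 decimal places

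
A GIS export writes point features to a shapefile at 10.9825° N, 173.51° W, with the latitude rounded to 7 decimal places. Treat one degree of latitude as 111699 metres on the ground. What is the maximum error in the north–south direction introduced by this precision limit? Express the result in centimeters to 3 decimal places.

Rounding to 7 decimal places leaves the latitude within ±5e-08° of the true value.
Along the meridian that is 5e-08° × 111699 m/° = 0.00558495 m.
That is 0.00558495 m = 0.55849 cm.

0.558 centimeters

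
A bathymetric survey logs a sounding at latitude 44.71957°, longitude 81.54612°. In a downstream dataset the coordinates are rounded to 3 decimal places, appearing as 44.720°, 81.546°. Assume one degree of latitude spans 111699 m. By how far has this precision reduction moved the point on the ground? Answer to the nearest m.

The latitude changed by -0.00043° and the longitude by +0.00012°.
N–S: -0.00043° × 111699 m/° = -48.0306 m.
E–W at 44.72°: 0.00012° × 111699 × cos 44.72° = 0.00012 × 111699 × 0.7106 ≈ 9.52418 m.
Combined displacement = (48.0306² + 9.52418²)^½ ≈ 48.9658 m.

49 m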